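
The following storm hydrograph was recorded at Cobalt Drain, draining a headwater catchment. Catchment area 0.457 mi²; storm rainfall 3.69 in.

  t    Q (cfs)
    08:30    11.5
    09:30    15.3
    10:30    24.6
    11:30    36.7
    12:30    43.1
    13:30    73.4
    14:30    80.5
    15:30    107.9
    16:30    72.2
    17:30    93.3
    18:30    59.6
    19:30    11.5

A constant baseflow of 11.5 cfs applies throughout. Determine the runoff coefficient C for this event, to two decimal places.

C ≈ 0.45

ΣQ_DR = 491.6 cfs; V = ΣQ_DR·Δt = 1.770 × 10^6 ft³.
Runoff depth d = V / A = 1.667 in.
C = d / P = 1.667 / 3.69 = 0.45.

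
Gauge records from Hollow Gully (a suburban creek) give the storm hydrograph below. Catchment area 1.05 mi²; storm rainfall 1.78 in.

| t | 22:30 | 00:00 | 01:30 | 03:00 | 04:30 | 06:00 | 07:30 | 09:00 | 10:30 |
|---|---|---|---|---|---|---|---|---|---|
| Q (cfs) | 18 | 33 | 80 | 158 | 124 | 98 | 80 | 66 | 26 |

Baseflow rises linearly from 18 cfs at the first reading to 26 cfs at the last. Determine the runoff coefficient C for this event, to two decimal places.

C ≈ 0.60

ΣQ_DR = 485.0 cfs; V = ΣQ_DR·Δt = 2.619 × 10^6 ft³.
Runoff depth d = V / A = 1.074 in.
C = d / P = 1.074 / 1.78 = 0.60.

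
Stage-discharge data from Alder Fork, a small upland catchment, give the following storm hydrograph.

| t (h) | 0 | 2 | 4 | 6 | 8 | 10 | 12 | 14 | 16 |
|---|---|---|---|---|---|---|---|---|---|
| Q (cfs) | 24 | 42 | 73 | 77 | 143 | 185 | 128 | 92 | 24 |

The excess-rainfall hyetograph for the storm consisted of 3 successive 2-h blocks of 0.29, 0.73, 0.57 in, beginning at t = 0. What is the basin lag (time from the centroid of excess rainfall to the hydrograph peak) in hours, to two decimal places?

t_L ≈ 6.65 h

Centroid of excess rainfall: t_c = Σ P_i·t̄_i / ΣP_i = 3.3522 h (block centres at 1, 3, 5 h).
Hydrograph peak occurs at t = 10 h, so basin lag t_L = 10 − 3.3522 = 6.65 h.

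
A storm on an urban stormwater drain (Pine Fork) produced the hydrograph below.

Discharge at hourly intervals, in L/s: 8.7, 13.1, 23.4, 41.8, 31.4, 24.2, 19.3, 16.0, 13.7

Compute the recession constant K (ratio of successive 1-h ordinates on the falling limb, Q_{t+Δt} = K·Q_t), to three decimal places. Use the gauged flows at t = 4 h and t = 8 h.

Using the recession-limb readings at t = 4 h and t = 8 h: Q falls from 31.4 to 13.7 L/s over 4 intervals.
K = (Q₂/Q₁)^(1/4) = (13.7/31.4)^(1/4) = 0.813.

K ≈ 0.813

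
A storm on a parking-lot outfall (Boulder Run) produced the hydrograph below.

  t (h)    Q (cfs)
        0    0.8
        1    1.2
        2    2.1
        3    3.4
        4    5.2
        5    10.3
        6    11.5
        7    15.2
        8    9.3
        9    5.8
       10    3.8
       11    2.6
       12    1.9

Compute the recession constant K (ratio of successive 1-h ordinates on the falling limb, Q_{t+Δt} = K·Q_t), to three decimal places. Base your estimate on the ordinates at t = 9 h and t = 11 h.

Using the recession-limb readings at t = 9 h and t = 11 h: Q falls from 5.8 to 2.6 cfs over 2 intervals.
K = (Q₂/Q₁)^(1/2) = (2.6/5.8)^(1/2) = 0.670.

K ≈ 0.670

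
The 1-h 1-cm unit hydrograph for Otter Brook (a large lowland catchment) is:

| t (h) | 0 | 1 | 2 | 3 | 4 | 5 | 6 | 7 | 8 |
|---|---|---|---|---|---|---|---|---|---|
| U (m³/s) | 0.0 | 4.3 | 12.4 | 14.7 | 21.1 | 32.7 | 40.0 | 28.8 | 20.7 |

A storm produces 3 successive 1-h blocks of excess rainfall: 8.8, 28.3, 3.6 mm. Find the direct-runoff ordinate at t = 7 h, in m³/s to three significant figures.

By discrete convolution, Q_j = Σ (P_i / 10 mm) · U_{j−i}.
At t = 7 h (j=7): Q = (8.8/10)·28.8 + (28.3/10)·40.0 + (3.6/10)·32.7 = 150 m³/s.

Q ≈ 150 m³/s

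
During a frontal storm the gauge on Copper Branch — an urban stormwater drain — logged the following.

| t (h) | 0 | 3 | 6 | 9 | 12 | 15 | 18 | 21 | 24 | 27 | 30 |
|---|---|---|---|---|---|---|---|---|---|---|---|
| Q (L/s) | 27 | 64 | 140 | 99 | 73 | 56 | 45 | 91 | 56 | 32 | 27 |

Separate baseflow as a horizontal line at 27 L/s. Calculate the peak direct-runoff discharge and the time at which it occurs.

Subtracting baseflow gives direct-runoff ordinates: 0.0, 37.0, 113.0, 72.0, 46.0, 29.0, 18.0, 64.0, 29.0, 5.0, 0.0 L/s.
The maximum is 113.0 L/s, occurring at the reading for t = 6 h.

Q_p = 113.0 L/s at t = 6 h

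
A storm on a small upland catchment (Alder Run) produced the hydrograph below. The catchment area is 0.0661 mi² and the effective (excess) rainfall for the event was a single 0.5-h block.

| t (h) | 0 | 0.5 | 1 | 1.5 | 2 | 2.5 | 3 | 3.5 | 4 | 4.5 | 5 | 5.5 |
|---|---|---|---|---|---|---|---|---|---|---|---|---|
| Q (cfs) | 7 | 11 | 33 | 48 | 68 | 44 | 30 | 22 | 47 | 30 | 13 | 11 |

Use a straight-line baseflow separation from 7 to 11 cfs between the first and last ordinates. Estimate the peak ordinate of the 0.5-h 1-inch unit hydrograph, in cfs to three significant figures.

U_p ≈ 19.8 cfs

Direct runoff: 0.00, 3.64, 25.27, 39.91, 59.55, 35.18, 20.82, 12.45, 37.09, 19.73, 2.36, 0.00 cfs; ΣQ_DR = 256.0 cfs, peak = 59.55 cfs.
Runoff depth d = ΣQ_DR·Δt / A = 256.0 × 1800 / (0.0661 mi²) = 3.001 in.
The 1-inch UH is the DRH scaled by (1 in)/d, so U_p = 59.55 × 1/3.001 = 19.8 cfs.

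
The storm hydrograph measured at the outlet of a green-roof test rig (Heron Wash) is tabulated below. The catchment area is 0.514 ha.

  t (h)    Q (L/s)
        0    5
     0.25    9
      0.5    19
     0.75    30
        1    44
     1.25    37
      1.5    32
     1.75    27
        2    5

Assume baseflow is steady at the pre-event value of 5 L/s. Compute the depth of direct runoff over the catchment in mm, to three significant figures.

Direct runoff: 0.0, 4.0, 14.0, 25.0, 39.0, 32.0, 27.0, 22.0, 0.0 L/s; ΣQ_DR = 163.0 L/s.
V = ΣQ_DR · Δt = 163.0 × 900 s = 1.467 × 10^5 L.
Over A = 0.514 ha, depth = V / A = 28.5 mm.

d ≈ 28.5 mm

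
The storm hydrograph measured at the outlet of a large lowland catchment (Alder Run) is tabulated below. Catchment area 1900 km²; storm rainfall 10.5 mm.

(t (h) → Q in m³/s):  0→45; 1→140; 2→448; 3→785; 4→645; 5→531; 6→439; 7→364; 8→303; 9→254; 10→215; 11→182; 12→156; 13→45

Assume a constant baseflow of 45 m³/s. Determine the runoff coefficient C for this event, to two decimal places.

ΣQ_DR = 3922 m³/s; V = ΣQ_DR·Δt = 1.412 × 10^7 m³.
Runoff depth d = V / A = 7.431 mm.
C = d / P = 7.431 / 10.5 = 0.71.

C ≈ 0.71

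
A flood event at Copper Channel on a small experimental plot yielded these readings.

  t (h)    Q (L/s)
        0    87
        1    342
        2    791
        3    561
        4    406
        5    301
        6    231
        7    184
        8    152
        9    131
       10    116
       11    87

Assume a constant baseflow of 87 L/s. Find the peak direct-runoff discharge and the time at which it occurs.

Subtracting baseflow gives direct-runoff ordinates: 0.0, 255.0, 704.0, 474.0, 319.0, 214.0, 144.0, 97.0, 65.0, 44.0, 29.0, 0.0 L/s.
The maximum is 704.0 L/s, occurring at the reading for t = 2 h.

Q_p = 704.0 L/s at t = 2 h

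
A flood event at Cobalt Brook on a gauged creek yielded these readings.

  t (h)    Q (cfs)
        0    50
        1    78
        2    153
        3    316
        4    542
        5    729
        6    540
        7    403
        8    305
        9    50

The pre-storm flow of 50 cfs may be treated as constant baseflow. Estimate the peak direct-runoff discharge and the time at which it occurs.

Q_p = 679.0 cfs at t = 5 h

Subtracting baseflow gives direct-runoff ordinates: 0.0, 28.0, 103.0, 266.0, 492.0, 679.0, 490.0, 353.0, 255.0, 0.0 cfs.
The maximum is 679.0 cfs, occurring at the reading for t = 5 h.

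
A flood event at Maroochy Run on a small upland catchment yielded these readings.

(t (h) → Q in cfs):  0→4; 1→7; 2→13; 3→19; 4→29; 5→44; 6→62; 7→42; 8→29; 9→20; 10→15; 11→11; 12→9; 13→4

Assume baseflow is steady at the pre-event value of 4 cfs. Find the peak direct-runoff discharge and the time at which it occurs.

Q_p = 58.0 cfs at t = 6 h

Subtracting baseflow gives direct-runoff ordinates: 0.0, 3.0, 9.0, 15.0, 25.0, 40.0, 58.0, 38.0, 25.0, 16.0, 11.0, 7.0, 5.0, 0.0 cfs.
The maximum is 58.0 cfs, occurring at the reading for t = 6 h.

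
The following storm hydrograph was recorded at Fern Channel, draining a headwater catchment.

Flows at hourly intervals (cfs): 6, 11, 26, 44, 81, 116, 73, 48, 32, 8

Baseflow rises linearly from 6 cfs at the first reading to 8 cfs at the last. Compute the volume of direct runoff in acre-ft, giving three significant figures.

V ≈ 31.0 acre-ft

Direct-runoff ordinates (Q − Q_b): 0.00, 4.78, 19.56, 37.33, 74.11, 108.89, 65.67, 40.44, 24.22, 0.00 cfs.
ΣQ_DR = 375.0 cfs.
With Δt = 1 h = 3600 s, V = ΣQ_DR · Δt = 375.0 × 3600 = 1.35 × 10^6 ft³ = 31.0 acre-ft.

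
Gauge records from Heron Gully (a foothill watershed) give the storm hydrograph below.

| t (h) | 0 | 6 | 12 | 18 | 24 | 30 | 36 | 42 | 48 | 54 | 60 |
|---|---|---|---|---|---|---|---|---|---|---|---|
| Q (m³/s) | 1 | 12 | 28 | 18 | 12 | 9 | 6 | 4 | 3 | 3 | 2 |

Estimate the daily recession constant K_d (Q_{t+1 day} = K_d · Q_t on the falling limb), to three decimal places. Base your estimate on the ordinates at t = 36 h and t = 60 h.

Between t = 36 h and t = 60 h the flow falls from 6 to 2 m³/s over 4×6 h = 24 h.
Per-interval ratio K = (2/6)^(1/4) = 0.7598; K_d = K^(24/6) = 0.333.

K_d ≈ 0.333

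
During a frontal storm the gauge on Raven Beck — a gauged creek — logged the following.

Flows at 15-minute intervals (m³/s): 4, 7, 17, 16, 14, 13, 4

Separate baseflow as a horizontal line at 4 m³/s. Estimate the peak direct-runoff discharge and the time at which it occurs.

Subtracting baseflow gives direct-runoff ordinates: 0.0, 3.0, 13.0, 12.0, 10.0, 9.0, 0.0 m³/s.
The maximum is 13.0 m³/s, occurring at the reading for t = 0.5 h.

Q_p = 13.0 m³/s at t = 0.5 h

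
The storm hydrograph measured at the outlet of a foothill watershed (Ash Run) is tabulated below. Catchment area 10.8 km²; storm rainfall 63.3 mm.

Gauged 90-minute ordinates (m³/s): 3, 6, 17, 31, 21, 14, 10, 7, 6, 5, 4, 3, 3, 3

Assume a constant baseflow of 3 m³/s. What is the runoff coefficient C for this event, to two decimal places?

C ≈ 0.72

ΣQ_DR = 91.00 m³/s; V = ΣQ_DR·Δt = 4.914 × 10^5 m³.
Runoff depth d = V / A = 45.50 mm.
C = d / P = 45.50 / 63.3 = 0.72.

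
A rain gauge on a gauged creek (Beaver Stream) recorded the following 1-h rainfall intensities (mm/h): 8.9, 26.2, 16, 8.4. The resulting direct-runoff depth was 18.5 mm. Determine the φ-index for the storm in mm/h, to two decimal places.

Only the 2 blocks with intensity above φ contribute runoff: 26.2, 16 mm/h.
Σ(I−φ)·Δt = d  ⇒  (26.2+16 − 2φ)·1 = 18.5
φ = (42.20 − 18.5/1) / 2 = 11.85 mm/h.

φ ≈ 11.85 mm/h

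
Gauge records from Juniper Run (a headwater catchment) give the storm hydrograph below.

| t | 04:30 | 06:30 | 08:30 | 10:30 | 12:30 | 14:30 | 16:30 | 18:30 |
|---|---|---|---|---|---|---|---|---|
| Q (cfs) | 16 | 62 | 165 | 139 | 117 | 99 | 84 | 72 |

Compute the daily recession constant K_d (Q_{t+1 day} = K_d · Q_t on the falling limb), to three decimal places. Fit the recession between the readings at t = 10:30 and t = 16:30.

Between t = 10:30 and t = 16:30 the flow falls from 139 to 84 cfs over 3×2 h = 6 h.
Per-interval ratio K = (84/139)^(1/3) = 0.8455; K_d = K^(24/2) = 0.133.

K_d ≈ 0.133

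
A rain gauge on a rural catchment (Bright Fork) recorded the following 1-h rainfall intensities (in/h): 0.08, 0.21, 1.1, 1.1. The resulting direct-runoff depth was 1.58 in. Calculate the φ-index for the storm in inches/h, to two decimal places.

φ ≈ 0.31 in/h

Only the 2 blocks with intensity above φ contribute runoff: 1.1, 1.1 in/h.
Σ(I−φ)·Δt = d  ⇒  (1.1+1.1 − 2φ)·1 = 1.58
φ = (2.200 − 1.58/1) / 2 = 0.31 in/h.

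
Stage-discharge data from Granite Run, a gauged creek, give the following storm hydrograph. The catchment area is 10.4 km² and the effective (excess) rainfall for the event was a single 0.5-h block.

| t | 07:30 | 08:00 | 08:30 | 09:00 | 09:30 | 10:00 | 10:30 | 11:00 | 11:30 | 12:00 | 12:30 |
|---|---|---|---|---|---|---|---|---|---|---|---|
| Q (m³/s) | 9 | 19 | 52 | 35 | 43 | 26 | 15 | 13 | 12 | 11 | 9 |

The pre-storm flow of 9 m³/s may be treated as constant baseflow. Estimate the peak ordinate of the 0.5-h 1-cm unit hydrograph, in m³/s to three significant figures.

Direct runoff: 0.0, 10.0, 43.0, 26.0, 34.0, 17.0, 6.0, 4.0, 3.0, 2.0, 0.0 m³/s; ΣQ_DR = 145.0 m³/s, peak = 43.0 m³/s.
Runoff depth d = ΣQ_DR·Δt / A = 145.0 × 1800 / (10.4 km²) = 25.10 mm.
The 1-cm UH is the DRH scaled by (10 mm)/d, so U_p = 43.0 × 10/25.10 = 17.1 m³/s.

U_p ≈ 17.1 m³/s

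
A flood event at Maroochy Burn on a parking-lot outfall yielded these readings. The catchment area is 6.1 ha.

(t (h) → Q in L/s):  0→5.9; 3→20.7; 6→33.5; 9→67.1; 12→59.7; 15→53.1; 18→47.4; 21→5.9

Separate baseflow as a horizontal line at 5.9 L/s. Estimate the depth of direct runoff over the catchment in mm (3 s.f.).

d ≈ 43.6 mm

Direct runoff: 0.0, 14.8, 27.6, 61.2, 53.8, 47.2, 41.5, 0.0 L/s; ΣQ_DR = 246.1 L/s.
V = ΣQ_DR · Δt = 246.1 × 10800 s = 2.658 × 10^6 L.
Over A = 6.1 ha, depth = V / A = 43.6 mm.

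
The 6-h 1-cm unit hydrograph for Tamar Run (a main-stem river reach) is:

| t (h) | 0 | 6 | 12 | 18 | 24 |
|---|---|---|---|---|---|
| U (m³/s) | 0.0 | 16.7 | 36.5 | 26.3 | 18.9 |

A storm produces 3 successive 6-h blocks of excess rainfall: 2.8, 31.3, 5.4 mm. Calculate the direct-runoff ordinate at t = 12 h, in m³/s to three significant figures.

By discrete convolution, Q_j = Σ (P_i / 10 mm) · U_{j−i}.
At t = 12 h (j=2): Q = (2.8/10)·36.5 + (31.3/10)·16.7 + (5.4/10)·0.0 = 62.5 m³/s.

Q ≈ 62.5 m³/s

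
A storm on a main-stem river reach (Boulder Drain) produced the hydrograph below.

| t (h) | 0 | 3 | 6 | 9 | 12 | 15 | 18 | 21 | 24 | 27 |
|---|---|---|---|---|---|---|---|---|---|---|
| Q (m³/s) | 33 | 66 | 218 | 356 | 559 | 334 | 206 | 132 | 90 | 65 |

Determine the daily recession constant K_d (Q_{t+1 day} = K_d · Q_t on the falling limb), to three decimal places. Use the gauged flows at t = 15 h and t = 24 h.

Between t = 15 h and t = 24 h the flow falls from 334 to 90 m³/s over 3×3 h = 9 h.
Per-interval ratio K = (90/334)^(1/3) = 0.6459; K_d = K^(24/3) = 0.030.

K_d ≈ 0.030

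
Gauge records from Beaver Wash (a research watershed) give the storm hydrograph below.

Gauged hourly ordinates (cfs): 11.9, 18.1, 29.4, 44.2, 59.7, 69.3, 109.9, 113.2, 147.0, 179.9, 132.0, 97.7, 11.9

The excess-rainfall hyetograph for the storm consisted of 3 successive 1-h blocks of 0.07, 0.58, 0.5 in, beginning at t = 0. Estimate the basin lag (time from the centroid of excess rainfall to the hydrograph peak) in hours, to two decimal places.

Centroid of excess rainfall: t_c = Σ P_i·t̄_i / ΣP_i = 1.8739 h (block centres at 0.5, 1.5, 2.5 h).
Hydrograph peak occurs at t = 9 h, so basin lag t_L = 9 − 1.8739 = 7.13 h.

t_L ≈ 7.13 h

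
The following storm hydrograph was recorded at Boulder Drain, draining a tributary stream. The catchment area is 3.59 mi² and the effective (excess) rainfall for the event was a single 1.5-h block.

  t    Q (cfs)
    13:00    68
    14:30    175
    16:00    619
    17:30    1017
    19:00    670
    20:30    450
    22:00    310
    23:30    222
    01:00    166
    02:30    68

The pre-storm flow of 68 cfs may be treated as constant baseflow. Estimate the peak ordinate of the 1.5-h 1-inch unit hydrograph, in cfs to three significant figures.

U_p ≈ 475 cfs

Direct runoff: 0.0, 107.0, 551.0, 949.0, 602.0, 382.0, 242.0, 154.0, 98.0, 0.0 cfs; ΣQ_DR = 3085 cfs, peak = 949.0 cfs.
Runoff depth d = ΣQ_DR·Δt / A = 3085 × 5400 / (3.59 mi²) = 1.997 in.
The 1-inch UH is the DRH scaled by (1 in)/d, so U_p = 949.0 × 1/1.997 = 475 cfs.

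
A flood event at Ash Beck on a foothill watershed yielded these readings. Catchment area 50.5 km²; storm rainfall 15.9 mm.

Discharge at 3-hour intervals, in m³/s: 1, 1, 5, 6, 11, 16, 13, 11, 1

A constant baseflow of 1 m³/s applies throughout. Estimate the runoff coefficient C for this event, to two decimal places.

ΣQ_DR = 56.00 m³/s; V = ΣQ_DR·Δt = 6.048 × 10^5 m³.
Runoff depth d = V / A = 11.98 mm.
C = d / P = 11.98 / 15.9 = 0.75.

C ≈ 0.75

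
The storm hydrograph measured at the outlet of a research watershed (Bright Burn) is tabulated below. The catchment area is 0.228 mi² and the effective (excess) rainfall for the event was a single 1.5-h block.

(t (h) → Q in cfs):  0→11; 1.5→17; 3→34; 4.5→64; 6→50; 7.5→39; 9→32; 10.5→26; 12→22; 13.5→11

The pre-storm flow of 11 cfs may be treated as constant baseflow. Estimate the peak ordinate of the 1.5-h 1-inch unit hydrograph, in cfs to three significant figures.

Direct runoff: 0.0, 6.0, 23.0, 53.0, 39.0, 28.0, 21.0, 15.0, 11.0, 0.0 cfs; ΣQ_DR = 196.0 cfs, peak = 53.0 cfs.
Runoff depth d = ΣQ_DR·Δt / A = 196.0 × 5400 / (0.228 mi²) = 1.998 in.
The 1-inch UH is the DRH scaled by (1 in)/d, so U_p = 53.0 × 1/1.998 = 26.5 cfs.

U_p ≈ 26.5 cfs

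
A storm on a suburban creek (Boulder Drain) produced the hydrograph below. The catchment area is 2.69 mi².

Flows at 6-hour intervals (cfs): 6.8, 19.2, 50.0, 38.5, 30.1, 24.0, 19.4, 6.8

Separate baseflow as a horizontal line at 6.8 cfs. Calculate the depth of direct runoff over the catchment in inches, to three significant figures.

Direct runoff: 0.0, 12.4, 43.2, 31.7, 23.3, 17.2, 12.6, 0.0 cfs; ΣQ_DR = 140.4 cfs.
V = ΣQ_DR · Δt = 140.4 × 21600 s = 3.033 × 10^6 ft³.
Over A = 2.69 mi², depth = V / A = 0.485 in.

d ≈ 0.485 in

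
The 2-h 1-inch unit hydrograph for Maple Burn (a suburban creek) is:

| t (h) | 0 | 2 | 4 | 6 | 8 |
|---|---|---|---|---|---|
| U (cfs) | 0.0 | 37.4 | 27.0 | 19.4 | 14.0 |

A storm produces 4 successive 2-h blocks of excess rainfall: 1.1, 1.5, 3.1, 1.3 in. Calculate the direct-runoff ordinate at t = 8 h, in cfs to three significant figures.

By discrete convolution, Q_j = Σ (P_i / 1 in) · U_{j−i}.
At t = 8 h (j=4): Q = (1.1/1)·14.0 + (1.5/1)·19.4 + (3.1/1)·27.0 + (1.3/1)·37.4 = 177 cfs.

Q ≈ 177 cfs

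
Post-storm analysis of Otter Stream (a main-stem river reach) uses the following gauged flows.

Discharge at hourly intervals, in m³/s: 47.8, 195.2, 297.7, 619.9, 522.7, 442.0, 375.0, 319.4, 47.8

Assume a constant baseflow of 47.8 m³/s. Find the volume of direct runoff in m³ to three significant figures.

V ≈ 8.77 × 10^6 m³

Direct-runoff ordinates (Q − Q_b): 0.0, 147.4, 249.9, 572.1, 474.9, 394.2, 327.2, 271.6, 0.0 m³/s.
ΣQ_DR = 2437 m³/s.
With Δt = 1 h = 3600 s, V = ΣQ_DR · Δt = 2437 × 3600 = 8.77 × 10^6 m³.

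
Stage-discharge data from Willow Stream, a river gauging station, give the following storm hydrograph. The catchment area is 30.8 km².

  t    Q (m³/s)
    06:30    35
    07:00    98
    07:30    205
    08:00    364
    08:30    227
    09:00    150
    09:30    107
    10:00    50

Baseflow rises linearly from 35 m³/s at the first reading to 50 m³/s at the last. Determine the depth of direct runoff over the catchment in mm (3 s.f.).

Direct runoff: 0.00, 60.86, 165.71, 322.57, 183.43, 104.29, 59.14, 0.00 m³/s; ΣQ_DR = 896.0 m³/s.
V = ΣQ_DR · Δt = 896.0 × 1800 s = 1.613 × 10^6 m³.
Over A = 30.8 km², depth = V / A = 52.4 mm.

d ≈ 52.4 mm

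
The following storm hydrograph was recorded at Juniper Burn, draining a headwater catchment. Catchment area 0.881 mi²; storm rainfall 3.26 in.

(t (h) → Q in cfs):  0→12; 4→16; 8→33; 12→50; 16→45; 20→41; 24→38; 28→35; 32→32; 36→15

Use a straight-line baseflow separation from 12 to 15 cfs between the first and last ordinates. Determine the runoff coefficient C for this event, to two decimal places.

ΣQ_DR = 182.0 cfs; V = ΣQ_DR·Δt = 2.621 × 10^6 ft³.
Runoff depth d = V / A = 1.280 in.
C = d / P = 1.280 / 3.26 = 0.39.

C ≈ 0.39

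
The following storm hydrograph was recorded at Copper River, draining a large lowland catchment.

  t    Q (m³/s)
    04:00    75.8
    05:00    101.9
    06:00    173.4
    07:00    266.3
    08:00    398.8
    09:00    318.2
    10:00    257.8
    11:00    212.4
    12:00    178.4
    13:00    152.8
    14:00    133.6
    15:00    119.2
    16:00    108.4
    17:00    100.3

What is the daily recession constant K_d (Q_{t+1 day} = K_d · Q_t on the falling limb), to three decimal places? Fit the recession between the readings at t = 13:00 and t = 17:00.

Between t = 13:00 and t = 17:00 the flow falls from 152.8 to 100.3 m³/s over 4×1 h = 4 h.
Per-interval ratio K = (100.3/152.8)^(1/4) = 0.9001; K_d = K^(24/1) = 0.080.

K_d ≈ 0.080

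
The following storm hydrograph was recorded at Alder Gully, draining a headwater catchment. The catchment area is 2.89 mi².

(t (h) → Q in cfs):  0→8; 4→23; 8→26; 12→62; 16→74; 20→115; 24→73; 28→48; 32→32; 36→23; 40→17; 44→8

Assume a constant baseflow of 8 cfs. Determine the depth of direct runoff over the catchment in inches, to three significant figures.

Direct runoff: 0.0, 15.0, 18.0, 54.0, 66.0, 107.0, 65.0, 40.0, 24.0, 15.0, 9.0, 0.0 cfs; ΣQ_DR = 413.0 cfs.
V = ΣQ_DR · Δt = 413.0 × 14400 s = 5.947 × 10^6 ft³.
Over A = 2.89 mi², depth = V / A = 0.886 in.

d ≈ 0.886 in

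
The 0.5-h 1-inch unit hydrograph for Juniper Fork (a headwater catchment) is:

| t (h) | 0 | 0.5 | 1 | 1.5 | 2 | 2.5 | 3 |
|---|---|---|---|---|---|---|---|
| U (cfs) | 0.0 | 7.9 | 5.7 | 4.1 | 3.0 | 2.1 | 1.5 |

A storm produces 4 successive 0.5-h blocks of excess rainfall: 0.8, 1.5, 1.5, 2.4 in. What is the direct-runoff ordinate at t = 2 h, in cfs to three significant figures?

Q ≈ 36.1 cfs

By discrete convolution, Q_j = Σ (P_i / 1 in) · U_{j−i}.
At t = 2 h (j=4): Q = (0.8/1)·3.0 + (1.5/1)·4.1 + (1.5/1)·5.7 + (2.4/1)·7.9 = 36.1 cfs.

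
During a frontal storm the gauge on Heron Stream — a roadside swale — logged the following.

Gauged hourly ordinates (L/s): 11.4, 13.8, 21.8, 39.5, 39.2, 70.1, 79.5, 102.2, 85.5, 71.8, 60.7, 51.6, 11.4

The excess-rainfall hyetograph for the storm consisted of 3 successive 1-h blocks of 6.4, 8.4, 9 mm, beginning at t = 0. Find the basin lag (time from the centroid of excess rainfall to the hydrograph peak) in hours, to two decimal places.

Centroid of excess rainfall: t_c = Σ P_i·t̄_i / ΣP_i = 1.6092 h (block centres at 0.5, 1.5, 2.5 h).
Hydrograph peak occurs at t = 7 h, so basin lag t_L = 7 − 1.6092 = 5.39 h.

t_L ≈ 5.39 h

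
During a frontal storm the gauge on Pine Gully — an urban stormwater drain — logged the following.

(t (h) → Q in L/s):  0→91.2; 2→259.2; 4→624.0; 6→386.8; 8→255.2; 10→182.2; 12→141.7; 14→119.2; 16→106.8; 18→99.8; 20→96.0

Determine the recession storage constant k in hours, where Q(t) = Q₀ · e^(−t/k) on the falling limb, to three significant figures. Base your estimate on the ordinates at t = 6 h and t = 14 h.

On the falling limb, Q drops from 386.8 to 119.2 L/s between t = 6 h and t = 14 h (Δt = 8 h).
k = −Δt / ln(Q₂/Q₁) = −8 / ln(119.2/386.8) = 6.80 h.

k ≈ 6.80 h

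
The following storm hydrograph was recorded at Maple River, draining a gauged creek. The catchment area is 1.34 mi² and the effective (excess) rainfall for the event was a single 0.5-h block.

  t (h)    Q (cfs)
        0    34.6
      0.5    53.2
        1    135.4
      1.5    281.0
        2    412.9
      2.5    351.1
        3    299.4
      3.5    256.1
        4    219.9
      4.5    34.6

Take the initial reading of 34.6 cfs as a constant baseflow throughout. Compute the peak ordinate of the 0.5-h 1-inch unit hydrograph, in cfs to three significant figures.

U_p ≈ 378 cfs

Direct runoff: 0.0, 18.6, 100.8, 246.4, 378.3, 316.5, 264.8, 221.5, 185.3, 0.0 cfs; ΣQ_DR = 1732 cfs, peak = 378.3 cfs.
Runoff depth d = ΣQ_DR·Δt / A = 1732 × 1800 / (1.34 mi²) = 1.002 in.
The 1-inch UH is the DRH scaled by (1 in)/d, so U_p = 378.3 × 1/1.002 = 378 cfs.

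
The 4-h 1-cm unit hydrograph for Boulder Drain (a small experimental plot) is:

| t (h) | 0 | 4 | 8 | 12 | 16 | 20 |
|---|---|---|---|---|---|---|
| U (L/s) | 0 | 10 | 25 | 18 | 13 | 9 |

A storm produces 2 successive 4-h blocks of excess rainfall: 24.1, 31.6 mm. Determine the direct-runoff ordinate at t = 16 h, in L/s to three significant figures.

Q ≈ 88.2 L/s

By discrete convolution, Q_j = Σ (P_i / 10 mm) · U_{j−i}.
At t = 16 h (j=4): Q = (24.1/10)·13 + (31.6/10)·18 = 88.2 L/s.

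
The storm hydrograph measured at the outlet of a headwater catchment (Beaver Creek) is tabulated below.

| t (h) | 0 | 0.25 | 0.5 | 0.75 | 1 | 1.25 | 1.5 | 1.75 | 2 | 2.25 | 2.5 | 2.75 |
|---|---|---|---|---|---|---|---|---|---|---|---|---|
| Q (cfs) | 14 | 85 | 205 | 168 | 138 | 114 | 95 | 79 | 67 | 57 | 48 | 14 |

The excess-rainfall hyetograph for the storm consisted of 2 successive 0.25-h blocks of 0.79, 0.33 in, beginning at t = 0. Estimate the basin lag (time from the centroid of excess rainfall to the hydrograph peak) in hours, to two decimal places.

Centroid of excess rainfall: t_c = Σ P_i·t̄_i / ΣP_i = 0.1987 h (block centres at 0.125, 0.375 h).
Hydrograph peak occurs at t = 0.5 h, so basin lag t_L = 0.5 − 0.1987 = 0.30 h.

t_L ≈ 0.30 h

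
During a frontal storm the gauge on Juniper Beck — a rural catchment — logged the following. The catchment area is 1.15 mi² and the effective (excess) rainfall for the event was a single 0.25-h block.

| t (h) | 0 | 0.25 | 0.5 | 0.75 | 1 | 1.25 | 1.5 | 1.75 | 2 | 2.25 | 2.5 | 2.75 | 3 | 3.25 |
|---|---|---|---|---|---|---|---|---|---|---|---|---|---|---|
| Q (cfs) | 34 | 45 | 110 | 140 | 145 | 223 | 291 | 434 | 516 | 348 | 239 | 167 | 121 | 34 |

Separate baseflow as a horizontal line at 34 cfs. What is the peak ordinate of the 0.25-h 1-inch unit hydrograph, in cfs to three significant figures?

U_p ≈ 603 cfs

Direct runoff: 0.0, 11.0, 76.0, 106.0, 111.0, 189.0, 257.0, 400.0, 482.0, 314.0, 205.0, 133.0, 87.0, 0.0 cfs; ΣQ_DR = 2371 cfs, peak = 482.0 cfs.
Runoff depth d = ΣQ_DR·Δt / A = 2371 × 900 / (1.15 mi²) = 0.7987 in.
The 1-inch UH is the DRH scaled by (1 in)/d, so U_p = 482.0 × 1/0.7987 = 603 cfs.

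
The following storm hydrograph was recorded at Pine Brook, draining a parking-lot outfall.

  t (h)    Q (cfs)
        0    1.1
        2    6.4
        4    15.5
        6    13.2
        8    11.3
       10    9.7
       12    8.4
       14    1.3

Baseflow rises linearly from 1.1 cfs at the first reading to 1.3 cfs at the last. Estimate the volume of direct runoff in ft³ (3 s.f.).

Direct-runoff ordinates (Q − Q_b): 0.00, 5.27, 14.34, 12.01, 10.09, 8.46, 7.13, 0.00 cfs.
ΣQ_DR = 57.30 cfs.
With Δt = 2 h = 7200 s, V = ΣQ_DR · Δt = 57.30 × 7200 = 4.13 × 10^5 ft³.

V ≈ 4.13 × 10^5 ft³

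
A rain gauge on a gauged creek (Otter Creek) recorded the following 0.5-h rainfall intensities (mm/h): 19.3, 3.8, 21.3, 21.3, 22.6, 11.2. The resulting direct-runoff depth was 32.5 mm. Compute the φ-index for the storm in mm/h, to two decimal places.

φ ≈ 6.14 mm/h

Only the 5 blocks with intensity above φ contribute runoff: 19.3, 21.3, 21.3, 22.6, 11.2 mm/h.
Σ(I−φ)·Δt = d  ⇒  (19.3+21.3+21.3+22.6+11.2 − 5φ)·0.5 = 32.5
φ = (95.70 − 32.5/0.5) / 5 = 6.14 mm/h.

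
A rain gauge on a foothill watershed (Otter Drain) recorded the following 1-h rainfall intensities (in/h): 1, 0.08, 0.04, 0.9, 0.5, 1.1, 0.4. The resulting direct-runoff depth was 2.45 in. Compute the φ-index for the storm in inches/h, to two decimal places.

Only the 5 blocks with intensity above φ contribute runoff: 1, 0.9, 0.5, 1.1, 0.4 in/h.
Σ(I−φ)·Δt = d  ⇒  (1+0.9+0.5+1.1+0.4 − 5φ)·1 = 2.45
φ = (3.900 − 2.45/1) / 5 = 0.29 in/h.

φ ≈ 0.29 in/h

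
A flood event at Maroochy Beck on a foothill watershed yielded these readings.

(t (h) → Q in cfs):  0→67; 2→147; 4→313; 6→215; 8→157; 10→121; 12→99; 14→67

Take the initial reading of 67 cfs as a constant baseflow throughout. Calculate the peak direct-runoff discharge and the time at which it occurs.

Q_p = 246.0 cfs at t = 4 h

Subtracting baseflow gives direct-runoff ordinates: 0.0, 80.0, 246.0, 148.0, 90.0, 54.0, 32.0, 0.0 cfs.
The maximum is 246.0 cfs, occurring at the reading for t = 4 h.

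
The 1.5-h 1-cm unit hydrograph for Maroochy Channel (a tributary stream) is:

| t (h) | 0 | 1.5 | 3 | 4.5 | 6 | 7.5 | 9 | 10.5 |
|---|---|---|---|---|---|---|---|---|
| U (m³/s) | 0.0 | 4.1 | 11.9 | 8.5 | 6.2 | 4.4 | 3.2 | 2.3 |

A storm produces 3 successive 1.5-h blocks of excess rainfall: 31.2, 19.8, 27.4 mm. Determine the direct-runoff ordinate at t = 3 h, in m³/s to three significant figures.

By discrete convolution, Q_j = Σ (P_i / 10 mm) · U_{j−i}.
At t = 3 h (j=2): Q = (31.2/10)·11.9 + (19.8/10)·4.1 + (27.4/10)·0.0 = 45.2 m³/s.

Q ≈ 45.2 m³/s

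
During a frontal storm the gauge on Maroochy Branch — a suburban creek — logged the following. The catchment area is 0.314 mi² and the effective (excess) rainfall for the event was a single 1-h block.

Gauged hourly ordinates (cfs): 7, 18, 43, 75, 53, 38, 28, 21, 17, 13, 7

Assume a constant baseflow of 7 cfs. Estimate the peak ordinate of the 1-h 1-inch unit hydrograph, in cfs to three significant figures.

U_p ≈ 56.7 cfs

Direct runoff: 0.0, 11.0, 36.0, 68.0, 46.0, 31.0, 21.0, 14.0, 10.0, 6.0, 0.0 cfs; ΣQ_DR = 243.0 cfs, peak = 68.0 cfs.
Runoff depth d = ΣQ_DR·Δt / A = 243.0 × 3600 / (0.314 mi²) = 1.199 in.
The 1-inch UH is the DRH scaled by (1 in)/d, so U_p = 68.0 × 1/1.199 = 56.7 cfs.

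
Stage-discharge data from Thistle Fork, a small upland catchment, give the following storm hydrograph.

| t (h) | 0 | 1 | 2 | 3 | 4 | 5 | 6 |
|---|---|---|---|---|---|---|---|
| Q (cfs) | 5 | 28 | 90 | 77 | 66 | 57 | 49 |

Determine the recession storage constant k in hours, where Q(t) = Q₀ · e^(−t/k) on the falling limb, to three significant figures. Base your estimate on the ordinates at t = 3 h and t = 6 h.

k ≈ 6.64 h

On the falling limb, Q drops from 77 to 49 cfs between t = 3 h and t = 6 h (Δt = 3 h).
k = −Δt / ln(Q₂/Q₁) = −3 / ln(49/77) = 6.64 h.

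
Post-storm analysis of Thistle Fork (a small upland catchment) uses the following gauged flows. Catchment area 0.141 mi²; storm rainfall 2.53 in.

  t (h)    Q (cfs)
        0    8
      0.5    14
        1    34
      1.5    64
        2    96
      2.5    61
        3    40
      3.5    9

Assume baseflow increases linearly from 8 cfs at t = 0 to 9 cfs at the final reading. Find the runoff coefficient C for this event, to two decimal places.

C ≈ 0.56

ΣQ_DR = 258.0 cfs; V = ΣQ_DR·Δt = 4.644 × 10^5 ft³.
Runoff depth d = V / A = 1.418 in.
C = d / P = 1.418 / 2.53 = 0.56.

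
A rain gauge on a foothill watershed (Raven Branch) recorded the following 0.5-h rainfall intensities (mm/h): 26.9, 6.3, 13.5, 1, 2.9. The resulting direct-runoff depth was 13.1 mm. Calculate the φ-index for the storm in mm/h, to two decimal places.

φ ≈ 7.10 mm/h

Only the 2 blocks with intensity above φ contribute runoff: 26.9, 13.5 mm/h.
Σ(I−φ)·Δt = d  ⇒  (26.9+13.5 − 2φ)·0.5 = 13.1
φ = (40.40 − 13.1/0.5) / 2 = 7.10 mm/h.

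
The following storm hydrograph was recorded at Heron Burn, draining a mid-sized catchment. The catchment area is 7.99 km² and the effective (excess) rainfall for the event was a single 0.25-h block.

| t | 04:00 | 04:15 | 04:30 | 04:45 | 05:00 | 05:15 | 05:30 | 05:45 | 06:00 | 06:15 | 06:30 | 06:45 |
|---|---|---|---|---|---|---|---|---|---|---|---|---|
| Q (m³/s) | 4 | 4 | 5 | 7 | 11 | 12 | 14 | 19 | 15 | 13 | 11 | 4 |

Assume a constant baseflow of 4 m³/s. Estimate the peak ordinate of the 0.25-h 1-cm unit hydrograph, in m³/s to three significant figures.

Direct runoff: 0.0, 0.0, 1.0, 3.0, 7.0, 8.0, 10.0, 15.0, 11.0, 9.0, 7.0, 0.0 m³/s; ΣQ_DR = 71.00 m³/s, peak = 15.0 m³/s.
Runoff depth d = ΣQ_DR·Δt / A = 71.00 × 900 / (7.99 km²) = 7.997 mm.
The 1-cm UH is the DRH scaled by (10 mm)/d, so U_p = 15.0 × 10/7.997 = 18.8 m³/s.

U_p ≈ 18.8 m³/s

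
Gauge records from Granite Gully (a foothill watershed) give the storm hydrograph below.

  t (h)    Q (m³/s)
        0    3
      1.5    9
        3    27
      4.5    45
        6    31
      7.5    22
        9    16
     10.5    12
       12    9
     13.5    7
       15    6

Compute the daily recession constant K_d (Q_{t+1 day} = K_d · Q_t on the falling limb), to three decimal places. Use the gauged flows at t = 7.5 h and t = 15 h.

Between t = 7.5 h and t = 15 h the flow falls from 22 to 6 m³/s over 5×1.5 h = 7.5 h.
Per-interval ratio K = (6/22)^(1/5) = 0.7712; K_d = K^(24/1.5) = 0.016.

K_d ≈ 0.016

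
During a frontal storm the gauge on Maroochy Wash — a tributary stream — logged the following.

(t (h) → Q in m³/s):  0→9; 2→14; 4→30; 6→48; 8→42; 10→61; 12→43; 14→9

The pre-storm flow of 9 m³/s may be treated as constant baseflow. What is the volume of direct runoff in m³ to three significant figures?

V ≈ 1.32 × 10^6 m³

Direct-runoff ordinates (Q − Q_b): 0.0, 5.0, 21.0, 39.0, 33.0, 52.0, 34.0, 0.0 m³/s.
ΣQ_DR = 184.0 m³/s.
With Δt = 2 h = 7200 s, V = ΣQ_DR · Δt = 184.0 × 7200 = 1.32 × 10^6 m³.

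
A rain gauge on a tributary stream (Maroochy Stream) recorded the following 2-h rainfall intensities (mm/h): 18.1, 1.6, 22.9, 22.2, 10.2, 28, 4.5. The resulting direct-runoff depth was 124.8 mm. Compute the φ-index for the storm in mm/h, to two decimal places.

φ ≈ 7.80 mm/h

Only the 5 blocks with intensity above φ contribute runoff: 18.1, 22.9, 22.2, 10.2, 28 mm/h.
Σ(I−φ)·Δt = d  ⇒  (18.1+22.9+22.2+10.2+28 − 5φ)·2 = 124.8
φ = (101.4 − 124.8/2) / 5 = 7.80 mm/h.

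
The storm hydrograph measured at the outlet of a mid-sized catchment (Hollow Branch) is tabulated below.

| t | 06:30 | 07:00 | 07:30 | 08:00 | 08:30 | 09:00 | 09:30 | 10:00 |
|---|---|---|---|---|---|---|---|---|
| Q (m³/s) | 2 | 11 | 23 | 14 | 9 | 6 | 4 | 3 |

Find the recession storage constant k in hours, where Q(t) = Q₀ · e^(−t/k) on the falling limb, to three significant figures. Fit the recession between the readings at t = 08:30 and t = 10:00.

k ≈ 1.37 h

On the falling limb, Q drops from 9 to 3 m³/s between t = 08:30 and t = 10:00 (Δt = 1.5 h).
k = −Δt / ln(Q₂/Q₁) = −1.5 / ln(3/9) = 1.37 h.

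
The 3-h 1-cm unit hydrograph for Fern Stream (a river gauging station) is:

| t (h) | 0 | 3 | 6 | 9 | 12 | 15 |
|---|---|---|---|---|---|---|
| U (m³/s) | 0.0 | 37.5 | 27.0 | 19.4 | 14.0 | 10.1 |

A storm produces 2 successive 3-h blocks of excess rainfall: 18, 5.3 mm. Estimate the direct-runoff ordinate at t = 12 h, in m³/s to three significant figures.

Q ≈ 35.5 m³/s

By discrete convolution, Q_j = Σ (P_i / 10 mm) · U_{j−i}.
At t = 12 h (j=4): Q = (18/10)·14.0 + (5.3/10)·19.4 = 35.5 m³/s.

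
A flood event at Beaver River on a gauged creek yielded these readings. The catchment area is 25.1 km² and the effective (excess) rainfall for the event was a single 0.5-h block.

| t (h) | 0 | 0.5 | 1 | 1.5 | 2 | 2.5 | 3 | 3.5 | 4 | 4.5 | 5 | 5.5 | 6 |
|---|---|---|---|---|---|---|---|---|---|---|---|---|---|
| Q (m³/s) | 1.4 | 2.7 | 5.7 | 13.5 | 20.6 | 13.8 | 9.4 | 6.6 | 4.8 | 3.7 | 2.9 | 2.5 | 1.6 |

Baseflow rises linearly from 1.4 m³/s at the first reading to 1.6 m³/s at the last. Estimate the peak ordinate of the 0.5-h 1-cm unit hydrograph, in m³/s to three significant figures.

Direct runoff: 0.00, 1.28, 4.27, 12.05, 19.13, 12.32, 7.90, 5.08, 3.27, 2.15, 1.33, 0.92, 0.00 m³/s; ΣQ_DR = 69.70 m³/s, peak = 19.13 m³/s.
Runoff depth d = ΣQ_DR·Δt / A = 69.70 × 1800 / (25.1 km²) = 4.998 mm.
The 1-cm UH is the DRH scaled by (10 mm)/d, so U_p = 19.13 × 10/4.998 = 38.3 m³/s.

U_p ≈ 38.3 m³/s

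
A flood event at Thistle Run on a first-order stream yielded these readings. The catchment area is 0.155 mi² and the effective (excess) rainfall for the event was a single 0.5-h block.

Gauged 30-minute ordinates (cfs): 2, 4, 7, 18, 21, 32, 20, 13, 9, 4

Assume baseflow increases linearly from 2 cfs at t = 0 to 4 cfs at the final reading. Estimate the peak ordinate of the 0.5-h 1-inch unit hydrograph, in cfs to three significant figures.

U_p ≈ 57.8 cfs

Direct runoff: 0.00, 1.78, 4.56, 15.33, 18.11, 28.89, 16.67, 9.44, 5.22, 0.00 cfs; ΣQ_DR = 100.0 cfs, peak = 28.89 cfs.
Runoff depth d = ΣQ_DR·Δt / A = 100.0 × 1800 / (0.155 mi²) = 0.4999 in.
The 1-inch UH is the DRH scaled by (1 in)/d, so U_p = 28.89 × 1/0.4999 = 57.8 cfs.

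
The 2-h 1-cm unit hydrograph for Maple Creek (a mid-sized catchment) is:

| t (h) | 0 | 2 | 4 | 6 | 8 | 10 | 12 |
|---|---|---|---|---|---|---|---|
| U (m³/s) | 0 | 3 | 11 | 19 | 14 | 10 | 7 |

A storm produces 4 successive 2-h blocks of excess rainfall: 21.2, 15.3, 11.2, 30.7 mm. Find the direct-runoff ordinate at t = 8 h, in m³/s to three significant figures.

Q ≈ 80.3 m³/s

By discrete convolution, Q_j = Σ (P_i / 10 mm) · U_{j−i}.
At t = 8 h (j=4): Q = (21.2/10)·14 + (15.3/10)·19 + (11.2/10)·11 + (30.7/10)·3 = 80.3 m³/s.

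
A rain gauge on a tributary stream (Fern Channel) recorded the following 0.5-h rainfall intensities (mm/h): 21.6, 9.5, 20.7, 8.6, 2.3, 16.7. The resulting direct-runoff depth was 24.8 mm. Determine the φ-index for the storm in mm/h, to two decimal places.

φ ≈ 5.50 mm/h

Only the 5 blocks with intensity above φ contribute runoff: 21.6, 9.5, 20.7, 8.6, 16.7 mm/h.
Σ(I−φ)·Δt = d  ⇒  (21.6+9.5+20.7+8.6+16.7 − 5φ)·0.5 = 24.8
φ = (77.10 − 24.8/0.5) / 5 = 5.50 mm/h.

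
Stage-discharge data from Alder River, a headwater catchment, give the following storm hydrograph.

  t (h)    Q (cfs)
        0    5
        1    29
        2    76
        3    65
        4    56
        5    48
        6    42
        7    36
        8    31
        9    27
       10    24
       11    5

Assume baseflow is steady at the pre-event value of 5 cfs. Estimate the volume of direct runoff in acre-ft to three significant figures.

Direct-runoff ordinates (Q − Q_b): 0.0, 24.0, 71.0, 60.0, 51.0, 43.0, 37.0, 31.0, 26.0, 22.0, 19.0, 0.0 cfs.
ΣQ_DR = 384.0 cfs.
With Δt = 1 h = 3600 s, V = ΣQ_DR · Δt = 384.0 × 3600 = 1.38 × 10^6 ft³ = 31.7 acre-ft.

V ≈ 31.7 acre-ft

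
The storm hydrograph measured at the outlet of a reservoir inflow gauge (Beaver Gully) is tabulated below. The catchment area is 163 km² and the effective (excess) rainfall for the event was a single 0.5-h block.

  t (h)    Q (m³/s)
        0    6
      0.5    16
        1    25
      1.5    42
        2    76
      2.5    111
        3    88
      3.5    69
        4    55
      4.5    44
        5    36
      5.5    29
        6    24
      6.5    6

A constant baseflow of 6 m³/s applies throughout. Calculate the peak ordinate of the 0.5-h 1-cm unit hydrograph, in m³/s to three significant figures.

Direct runoff: 0.0, 10.0, 19.0, 36.0, 70.0, 105.0, 82.0, 63.0, 49.0, 38.0, 30.0, 23.0, 18.0, 0.0 m³/s; ΣQ_DR = 543.0 m³/s, peak = 105.0 m³/s.
Runoff depth d = ΣQ_DR·Δt / A = 543.0 × 1800 / (163 km²) = 5.996 mm.
The 1-cm UH is the DRH scaled by (10 mm)/d, so U_p = 105.0 × 10/5.996 = 175 m³/s.

U_p ≈ 175 m³/s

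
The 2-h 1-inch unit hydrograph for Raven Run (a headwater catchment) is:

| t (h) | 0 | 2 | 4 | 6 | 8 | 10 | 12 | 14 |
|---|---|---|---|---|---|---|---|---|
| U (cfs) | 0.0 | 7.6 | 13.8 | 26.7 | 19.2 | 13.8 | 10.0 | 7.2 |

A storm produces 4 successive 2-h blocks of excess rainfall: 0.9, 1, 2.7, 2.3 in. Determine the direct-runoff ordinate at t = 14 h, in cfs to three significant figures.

By discrete convolution, Q_j = Σ (P_i / 1 in) · U_{j−i}.
At t = 14 h (j=7): Q = (0.9/1)·7.2 + (1/1)·10.0 + (2.7/1)·13.8 + (2.3/1)·19.2 = 97.9 cfs.

Q ≈ 97.9 cfs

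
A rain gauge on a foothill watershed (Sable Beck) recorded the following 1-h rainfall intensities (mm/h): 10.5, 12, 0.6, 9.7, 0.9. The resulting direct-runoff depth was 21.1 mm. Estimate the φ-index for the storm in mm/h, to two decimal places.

φ ≈ 3.70 mm/h

Only the 3 blocks with intensity above φ contribute runoff: 10.5, 12, 9.7 mm/h.
Σ(I−φ)·Δt = d  ⇒  (10.5+12+9.7 − 3φ)·1 = 21.1
φ = (32.20 − 21.1/1) / 3 = 3.70 mm/h.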